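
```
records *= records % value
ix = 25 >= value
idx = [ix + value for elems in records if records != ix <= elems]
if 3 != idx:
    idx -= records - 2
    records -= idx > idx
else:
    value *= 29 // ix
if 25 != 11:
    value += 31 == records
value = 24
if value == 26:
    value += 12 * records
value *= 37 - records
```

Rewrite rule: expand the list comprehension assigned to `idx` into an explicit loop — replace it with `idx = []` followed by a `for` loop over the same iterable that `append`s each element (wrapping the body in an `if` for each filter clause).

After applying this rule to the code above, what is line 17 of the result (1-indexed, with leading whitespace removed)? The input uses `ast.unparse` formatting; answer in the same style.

Transformed code:
records *= records % value
ix = 25 >= value
idx = []
for elems in records:
    if records != ix <= elems:
        idx.append(ix + value)
if 3 != idx:
    idx -= records - 2
    records -= idx > idx
else:
    value *= 29 // ix
if 25 != 11:
    value += 31 == records
value = 24
if value == 26:
    value += 12 * records
value *= 37 - records

value *= 37 - records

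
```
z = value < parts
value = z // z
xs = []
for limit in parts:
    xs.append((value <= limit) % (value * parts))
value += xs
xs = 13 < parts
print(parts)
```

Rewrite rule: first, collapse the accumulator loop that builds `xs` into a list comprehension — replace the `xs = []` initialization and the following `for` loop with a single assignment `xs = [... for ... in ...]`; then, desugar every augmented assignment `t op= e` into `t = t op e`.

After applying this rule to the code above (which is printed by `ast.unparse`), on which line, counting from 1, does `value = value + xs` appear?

Transformed code:
z = value < parts
value = z // z
xs = [(value <= limit) % (value * parts) for limit in parts]
value = value + xs
xs = 13 < parts
print(parts)

4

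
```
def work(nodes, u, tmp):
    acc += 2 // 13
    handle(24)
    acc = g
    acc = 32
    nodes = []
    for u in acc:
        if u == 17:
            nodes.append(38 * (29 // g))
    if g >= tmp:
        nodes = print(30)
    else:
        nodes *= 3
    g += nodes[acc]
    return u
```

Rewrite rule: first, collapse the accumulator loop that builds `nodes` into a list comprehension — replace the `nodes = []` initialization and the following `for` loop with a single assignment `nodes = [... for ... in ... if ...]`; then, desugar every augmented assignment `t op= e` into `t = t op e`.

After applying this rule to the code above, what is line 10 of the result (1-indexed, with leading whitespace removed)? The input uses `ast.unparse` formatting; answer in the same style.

nodes = nodes * 3

Transformed code:
def work(nodes, u, tmp):
    acc = acc + 2 // 13
    handle(24)
    acc = g
    acc = 32
    nodes = [38 * (29 // g) for u in acc if u == 17]
    if g >= tmp:
        nodes = print(30)
    else:
        nodes = nodes * 3
    g = g + nodes[acc]
    return u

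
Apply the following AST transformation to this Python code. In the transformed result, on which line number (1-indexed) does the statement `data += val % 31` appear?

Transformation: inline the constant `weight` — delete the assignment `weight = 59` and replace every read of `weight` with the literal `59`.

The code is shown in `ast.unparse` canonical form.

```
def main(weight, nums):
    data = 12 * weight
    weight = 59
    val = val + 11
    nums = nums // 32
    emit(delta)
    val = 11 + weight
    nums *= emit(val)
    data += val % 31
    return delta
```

8

Transformed code:
def main(weight, nums):
    data = 12 * 59
    val = val + 11
    nums = nums // 32
    emit(delta)
    val = 11 + 59
    nums *= emit(val)
    data += val % 31
    return delta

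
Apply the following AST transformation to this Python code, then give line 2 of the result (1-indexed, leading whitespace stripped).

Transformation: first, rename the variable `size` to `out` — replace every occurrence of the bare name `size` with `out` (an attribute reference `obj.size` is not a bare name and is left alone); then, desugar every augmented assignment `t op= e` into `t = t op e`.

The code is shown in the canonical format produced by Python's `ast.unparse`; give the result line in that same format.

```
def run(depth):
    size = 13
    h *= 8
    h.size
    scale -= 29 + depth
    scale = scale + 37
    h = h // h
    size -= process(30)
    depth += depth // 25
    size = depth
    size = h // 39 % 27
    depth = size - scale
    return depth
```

Transformed code:
def run(depth):
    out = 13
    h = h * 8
    h.size
    scale = scale - (29 + depth)
    scale = scale + 37
    h = h // h
    out = out - process(30)
    depth = depth + depth // 25
    out = depth
    out = h // 39 % 27
    depth = out - scale
    return depth

out = 13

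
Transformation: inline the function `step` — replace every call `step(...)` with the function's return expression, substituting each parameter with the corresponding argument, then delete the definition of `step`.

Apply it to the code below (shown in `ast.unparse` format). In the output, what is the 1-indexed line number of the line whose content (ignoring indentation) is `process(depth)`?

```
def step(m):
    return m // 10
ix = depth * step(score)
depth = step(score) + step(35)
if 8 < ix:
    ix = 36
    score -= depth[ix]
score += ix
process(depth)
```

7

Transformed code:
ix = depth * (score // 10)
depth = score // 10 + 35 // 10
if 8 < ix:
    ix = 36
    score -= depth[ix]
score += ix
process(depth)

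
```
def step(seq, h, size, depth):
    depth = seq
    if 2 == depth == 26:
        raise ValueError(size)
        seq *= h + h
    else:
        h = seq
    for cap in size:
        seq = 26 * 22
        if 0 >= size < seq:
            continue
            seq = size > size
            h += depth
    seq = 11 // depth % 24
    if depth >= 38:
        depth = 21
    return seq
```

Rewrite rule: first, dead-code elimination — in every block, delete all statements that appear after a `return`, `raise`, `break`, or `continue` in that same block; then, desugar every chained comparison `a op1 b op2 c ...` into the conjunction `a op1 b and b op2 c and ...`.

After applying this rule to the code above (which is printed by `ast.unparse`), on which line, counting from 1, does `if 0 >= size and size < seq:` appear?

9

Transformed code:
def step(seq, h, size, depth):
    depth = seq
    if 2 == depth and depth == 26:
        raise ValueError(size)
    else:
        h = seq
    for cap in size:
        seq = 26 * 22
        if 0 >= size and size < seq:
            continue
    seq = 11 // depth % 24
    if depth >= 38:
        depth = 21
    return seq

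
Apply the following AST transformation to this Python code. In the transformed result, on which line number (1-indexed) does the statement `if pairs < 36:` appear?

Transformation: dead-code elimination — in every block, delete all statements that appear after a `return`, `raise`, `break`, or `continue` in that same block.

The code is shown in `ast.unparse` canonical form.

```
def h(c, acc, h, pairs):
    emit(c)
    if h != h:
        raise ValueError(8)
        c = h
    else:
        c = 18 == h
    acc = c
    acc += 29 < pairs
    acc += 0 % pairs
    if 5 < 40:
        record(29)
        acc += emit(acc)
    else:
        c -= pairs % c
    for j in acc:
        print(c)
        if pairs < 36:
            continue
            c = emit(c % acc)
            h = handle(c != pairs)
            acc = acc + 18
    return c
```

17

Transformed code:
def h(c, acc, h, pairs):
    emit(c)
    if h != h:
        raise ValueError(8)
    else:
        c = 18 == h
    acc = c
    acc += 29 < pairs
    acc += 0 % pairs
    if 5 < 40:
        record(29)
        acc += emit(acc)
    else:
        c -= pairs % c
    for j in acc:
        print(c)
        if pairs < 36:
            continue
    return c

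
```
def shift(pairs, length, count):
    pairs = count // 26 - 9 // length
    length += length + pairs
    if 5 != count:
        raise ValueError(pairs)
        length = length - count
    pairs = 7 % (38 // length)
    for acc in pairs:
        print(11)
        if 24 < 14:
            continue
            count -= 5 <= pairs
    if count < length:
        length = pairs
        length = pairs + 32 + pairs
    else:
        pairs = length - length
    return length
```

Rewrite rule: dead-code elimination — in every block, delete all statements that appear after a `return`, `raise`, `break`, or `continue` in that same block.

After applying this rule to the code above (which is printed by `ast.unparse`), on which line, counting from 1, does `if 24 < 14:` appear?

Transformed code:
def shift(pairs, length, count):
    pairs = count // 26 - 9 // length
    length += length + pairs
    if 5 != count:
        raise ValueError(pairs)
    pairs = 7 % (38 // length)
    for acc in pairs:
        print(11)
        if 24 < 14:
            continue
    if count < length:
        length = pairs
        length = pairs + 32 + pairs
    else:
        pairs = length - length
    return length

9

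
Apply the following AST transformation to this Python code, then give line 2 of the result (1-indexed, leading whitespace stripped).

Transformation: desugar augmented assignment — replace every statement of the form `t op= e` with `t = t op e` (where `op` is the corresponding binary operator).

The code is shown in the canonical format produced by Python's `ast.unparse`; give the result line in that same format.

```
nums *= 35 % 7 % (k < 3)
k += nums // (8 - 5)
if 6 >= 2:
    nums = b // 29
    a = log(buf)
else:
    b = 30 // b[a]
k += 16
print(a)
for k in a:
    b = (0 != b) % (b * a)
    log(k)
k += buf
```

Transformed code:
nums = nums * (35 % 7 % (k < 3))
k = k + nums // (8 - 5)
if 6 >= 2:
    nums = b // 29
    a = log(buf)
else:
    b = 30 // b[a]
k = k + 16
print(a)
for k in a:
    b = (0 != b) % (b * a)
    log(k)
k = k + buf

k = k + nums // (8 - 5)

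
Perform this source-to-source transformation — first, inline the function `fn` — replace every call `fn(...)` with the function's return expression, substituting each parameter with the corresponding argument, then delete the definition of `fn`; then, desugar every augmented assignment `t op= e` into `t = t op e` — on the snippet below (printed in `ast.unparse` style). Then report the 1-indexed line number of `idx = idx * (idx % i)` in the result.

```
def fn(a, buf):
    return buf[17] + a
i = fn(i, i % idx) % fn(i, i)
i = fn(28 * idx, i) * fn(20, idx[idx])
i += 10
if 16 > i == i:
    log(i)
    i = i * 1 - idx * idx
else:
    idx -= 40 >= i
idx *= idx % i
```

9

Transformed code:
i = ((i % idx)[17] + i) % (i[17] + i)
i = (i[17] + 28 * idx) * (idx[idx][17] + 20)
i = i + 10
if 16 > i == i:
    log(i)
    i = i * 1 - idx * idx
else:
    idx = idx - (40 >= i)
idx = idx * (idx % i)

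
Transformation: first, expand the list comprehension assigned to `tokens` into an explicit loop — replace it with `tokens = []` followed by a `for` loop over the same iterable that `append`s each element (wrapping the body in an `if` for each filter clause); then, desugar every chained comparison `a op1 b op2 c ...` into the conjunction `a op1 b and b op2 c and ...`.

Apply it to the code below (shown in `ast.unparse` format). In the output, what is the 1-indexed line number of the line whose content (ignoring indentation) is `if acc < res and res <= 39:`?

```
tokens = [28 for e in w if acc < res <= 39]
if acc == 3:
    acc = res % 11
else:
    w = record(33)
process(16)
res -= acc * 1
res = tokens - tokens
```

Transformed code:
tokens = []
for e in w:
    if acc < res and res <= 39:
        tokens.append(28)
if acc == 3:
    acc = res % 11
else:
    w = record(33)
process(16)
res -= acc * 1
res = tokens - tokens

3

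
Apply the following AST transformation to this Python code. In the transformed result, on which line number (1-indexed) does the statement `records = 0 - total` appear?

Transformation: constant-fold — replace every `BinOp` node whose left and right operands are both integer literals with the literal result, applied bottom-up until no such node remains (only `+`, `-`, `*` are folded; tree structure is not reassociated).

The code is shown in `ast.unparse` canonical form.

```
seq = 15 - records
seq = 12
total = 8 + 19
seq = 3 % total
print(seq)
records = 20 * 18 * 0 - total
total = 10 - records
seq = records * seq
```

Transformed code:
seq = 15 - records
seq = 12
total = 27
seq = 3 % total
print(seq)
records = 0 - total
total = 10 - records
seq = records * seq

6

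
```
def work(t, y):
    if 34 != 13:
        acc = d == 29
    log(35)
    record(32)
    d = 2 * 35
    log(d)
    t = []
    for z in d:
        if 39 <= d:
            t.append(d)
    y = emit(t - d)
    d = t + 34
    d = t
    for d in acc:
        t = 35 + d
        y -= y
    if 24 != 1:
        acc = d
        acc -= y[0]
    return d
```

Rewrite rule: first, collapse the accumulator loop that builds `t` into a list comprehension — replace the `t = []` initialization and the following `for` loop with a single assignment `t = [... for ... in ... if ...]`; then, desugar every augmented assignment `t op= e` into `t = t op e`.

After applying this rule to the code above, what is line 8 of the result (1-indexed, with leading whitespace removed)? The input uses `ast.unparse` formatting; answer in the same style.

Transformed code:
def work(t, y):
    if 34 != 13:
        acc = d == 29
    log(35)
    record(32)
    d = 2 * 35
    log(d)
    t = [d for z in d if 39 <= d]
    y = emit(t - d)
    d = t + 34
    d = t
    for d in acc:
        t = 35 + d
        y = y - y
    if 24 != 1:
        acc = d
        acc = acc - y[0]
    return d

t = [d for z in d if 39 <= d]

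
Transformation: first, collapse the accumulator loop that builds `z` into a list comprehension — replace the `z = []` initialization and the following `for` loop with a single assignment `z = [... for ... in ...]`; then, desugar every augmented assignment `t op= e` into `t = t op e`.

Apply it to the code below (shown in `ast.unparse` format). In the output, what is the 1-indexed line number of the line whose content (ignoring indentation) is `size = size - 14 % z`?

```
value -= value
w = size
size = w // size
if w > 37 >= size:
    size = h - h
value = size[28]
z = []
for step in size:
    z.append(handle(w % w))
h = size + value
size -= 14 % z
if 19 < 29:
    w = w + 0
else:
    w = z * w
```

9

Transformed code:
value = value - value
w = size
size = w // size
if w > 37 >= size:
    size = h - h
value = size[28]
z = [handle(w % w) for step in size]
h = size + value
size = size - 14 % z
if 19 < 29:
    w = w + 0
else:
    w = z * w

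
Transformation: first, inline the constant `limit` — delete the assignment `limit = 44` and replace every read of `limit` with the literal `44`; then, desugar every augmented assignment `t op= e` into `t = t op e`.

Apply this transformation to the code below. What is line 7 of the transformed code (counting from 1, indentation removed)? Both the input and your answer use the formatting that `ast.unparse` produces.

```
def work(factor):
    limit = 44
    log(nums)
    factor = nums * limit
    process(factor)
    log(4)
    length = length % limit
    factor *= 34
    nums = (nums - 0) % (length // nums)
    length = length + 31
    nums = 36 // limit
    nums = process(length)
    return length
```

Transformed code:
def work(factor):
    log(nums)
    factor = nums * 44
    process(factor)
    log(4)
    length = length % 44
    factor = factor * 34
    nums = (nums - 0) % (length // nums)
    length = length + 31
    nums = 36 // 44
    nums = process(length)
    return length

factor = factor * 34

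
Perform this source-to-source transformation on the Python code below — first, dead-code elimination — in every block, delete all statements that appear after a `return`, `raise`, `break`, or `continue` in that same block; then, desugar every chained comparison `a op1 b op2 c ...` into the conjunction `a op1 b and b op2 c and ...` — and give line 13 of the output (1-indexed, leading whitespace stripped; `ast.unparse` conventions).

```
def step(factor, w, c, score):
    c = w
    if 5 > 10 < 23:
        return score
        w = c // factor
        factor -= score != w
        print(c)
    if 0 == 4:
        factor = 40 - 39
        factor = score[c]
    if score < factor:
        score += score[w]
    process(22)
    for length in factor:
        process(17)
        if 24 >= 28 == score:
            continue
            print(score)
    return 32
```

Transformed code:
def step(factor, w, c, score):
    c = w
    if 5 > 10 and 10 < 23:
        return score
    if 0 == 4:
        factor = 40 - 39
        factor = score[c]
    if score < factor:
        score += score[w]
    process(22)
    for length in factor:
        process(17)
        if 24 >= 28 and 28 == score:
            continue
    return 32

if 24 >= 28 and 28 == score:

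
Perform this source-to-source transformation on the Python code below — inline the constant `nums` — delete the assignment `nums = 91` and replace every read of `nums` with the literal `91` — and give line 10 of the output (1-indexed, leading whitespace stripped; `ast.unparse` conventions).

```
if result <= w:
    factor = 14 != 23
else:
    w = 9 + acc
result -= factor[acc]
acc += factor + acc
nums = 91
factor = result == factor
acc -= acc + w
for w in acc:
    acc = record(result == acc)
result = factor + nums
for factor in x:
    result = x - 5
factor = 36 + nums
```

acc = record(result == acc)

Transformed code:
if result <= w:
    factor = 14 != 23
else:
    w = 9 + acc
result -= factor[acc]
acc += factor + acc
factor = result == factor
acc -= acc + w
for w in acc:
    acc = record(result == acc)
result = factor + 91
for factor in x:
    result = x - 5
factor = 36 + 91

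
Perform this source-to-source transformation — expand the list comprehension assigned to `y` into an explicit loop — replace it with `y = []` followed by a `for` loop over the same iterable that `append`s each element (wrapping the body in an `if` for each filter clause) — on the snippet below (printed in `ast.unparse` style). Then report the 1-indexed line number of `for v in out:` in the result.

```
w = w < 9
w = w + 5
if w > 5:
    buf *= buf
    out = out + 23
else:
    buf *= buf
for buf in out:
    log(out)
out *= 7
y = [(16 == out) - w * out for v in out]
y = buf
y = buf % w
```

12

Transformed code:
w = w < 9
w = w + 5
if w > 5:
    buf *= buf
    out = out + 23
else:
    buf *= buf
for buf in out:
    log(out)
out *= 7
y = []
for v in out:
    y.append((16 == out) - w * out)
y = buf
y = buf % w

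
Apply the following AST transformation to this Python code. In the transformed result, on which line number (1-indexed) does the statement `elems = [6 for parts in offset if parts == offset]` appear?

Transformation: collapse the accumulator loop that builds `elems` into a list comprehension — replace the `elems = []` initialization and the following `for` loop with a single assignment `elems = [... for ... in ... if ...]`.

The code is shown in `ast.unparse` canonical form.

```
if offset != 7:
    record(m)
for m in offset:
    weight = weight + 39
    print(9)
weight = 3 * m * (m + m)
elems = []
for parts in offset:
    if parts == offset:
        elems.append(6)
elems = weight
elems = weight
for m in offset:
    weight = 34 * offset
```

7

Transformed code:
if offset != 7:
    record(m)
for m in offset:
    weight = weight + 39
    print(9)
weight = 3 * m * (m + m)
elems = [6 for parts in offset if parts == offset]
elems = weight
elems = weight
for m in offset:
    weight = 34 * offset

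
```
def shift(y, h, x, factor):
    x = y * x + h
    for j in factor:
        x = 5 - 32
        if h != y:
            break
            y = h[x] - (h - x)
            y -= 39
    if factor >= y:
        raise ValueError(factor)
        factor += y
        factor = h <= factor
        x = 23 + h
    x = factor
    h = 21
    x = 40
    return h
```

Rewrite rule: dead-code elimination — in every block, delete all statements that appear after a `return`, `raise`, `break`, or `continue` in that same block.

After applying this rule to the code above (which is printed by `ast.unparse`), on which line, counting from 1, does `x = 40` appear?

Transformed code:
def shift(y, h, x, factor):
    x = y * x + h
    for j in factor:
        x = 5 - 32
        if h != y:
            break
    if factor >= y:
        raise ValueError(factor)
    x = factor
    h = 21
    x = 40
    return h

11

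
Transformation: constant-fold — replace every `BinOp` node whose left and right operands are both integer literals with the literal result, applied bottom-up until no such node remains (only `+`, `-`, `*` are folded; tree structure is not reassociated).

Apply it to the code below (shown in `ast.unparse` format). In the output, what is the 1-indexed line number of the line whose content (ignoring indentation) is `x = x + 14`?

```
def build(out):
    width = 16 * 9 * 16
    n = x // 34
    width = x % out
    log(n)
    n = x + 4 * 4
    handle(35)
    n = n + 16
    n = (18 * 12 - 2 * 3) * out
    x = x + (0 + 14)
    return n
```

10

Transformed code:
def build(out):
    width = 2304
    n = x // 34
    width = x % out
    log(n)
    n = x + 16
    handle(35)
    n = n + 16
    n = 210 * out
    x = x + 14
    return n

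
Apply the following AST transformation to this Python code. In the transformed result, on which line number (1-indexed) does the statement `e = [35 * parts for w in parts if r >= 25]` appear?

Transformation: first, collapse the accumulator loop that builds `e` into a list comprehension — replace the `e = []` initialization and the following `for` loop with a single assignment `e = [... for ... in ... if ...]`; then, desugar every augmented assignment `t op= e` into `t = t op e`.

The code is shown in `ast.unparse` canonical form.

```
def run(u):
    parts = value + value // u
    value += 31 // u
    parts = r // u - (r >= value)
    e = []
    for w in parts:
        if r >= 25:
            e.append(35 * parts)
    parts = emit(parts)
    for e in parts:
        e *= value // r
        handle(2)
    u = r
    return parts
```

5

Transformed code:
def run(u):
    parts = value + value // u
    value = value + 31 // u
    parts = r // u - (r >= value)
    e = [35 * parts for w in parts if r >= 25]
    parts = emit(parts)
    for e in parts:
        e = e * (value // r)
        handle(2)
    u = r
    return parts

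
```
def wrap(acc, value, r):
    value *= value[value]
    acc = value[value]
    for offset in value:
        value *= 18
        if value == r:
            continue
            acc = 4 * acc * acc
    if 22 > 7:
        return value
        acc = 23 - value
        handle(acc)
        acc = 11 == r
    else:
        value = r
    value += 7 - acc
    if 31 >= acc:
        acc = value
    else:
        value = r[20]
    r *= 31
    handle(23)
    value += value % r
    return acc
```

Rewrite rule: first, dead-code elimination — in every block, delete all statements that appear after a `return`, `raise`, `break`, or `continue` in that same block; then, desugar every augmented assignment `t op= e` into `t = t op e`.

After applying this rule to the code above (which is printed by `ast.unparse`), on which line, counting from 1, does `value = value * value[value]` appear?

2

Transformed code:
def wrap(acc, value, r):
    value = value * value[value]
    acc = value[value]
    for offset in value:
        value = value * 18
        if value == r:
            continue
    if 22 > 7:
        return value
    else:
        value = r
    value = value + (7 - acc)
    if 31 >= acc:
        acc = value
    else:
        value = r[20]
    r = r * 31
    handle(23)
    value = value + value % r
    return acc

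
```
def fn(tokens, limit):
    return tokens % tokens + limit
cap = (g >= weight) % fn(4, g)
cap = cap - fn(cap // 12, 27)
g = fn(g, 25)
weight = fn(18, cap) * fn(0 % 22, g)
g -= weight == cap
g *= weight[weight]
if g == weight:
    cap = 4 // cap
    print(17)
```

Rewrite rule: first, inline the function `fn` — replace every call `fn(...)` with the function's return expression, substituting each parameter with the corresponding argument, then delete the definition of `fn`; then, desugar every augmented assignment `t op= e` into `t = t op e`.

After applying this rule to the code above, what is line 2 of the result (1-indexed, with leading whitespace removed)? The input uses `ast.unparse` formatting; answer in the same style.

cap = cap - (cap // 12 % (cap // 12) + 27)

Transformed code:
cap = (g >= weight) % (4 % 4 + g)
cap = cap - (cap // 12 % (cap // 12) + 27)
g = g % g + 25
weight = (18 % 18 + cap) * (0 % 22 % (0 % 22) + g)
g = g - (weight == cap)
g = g * weight[weight]
if g == weight:
    cap = 4 // cap
    print(17)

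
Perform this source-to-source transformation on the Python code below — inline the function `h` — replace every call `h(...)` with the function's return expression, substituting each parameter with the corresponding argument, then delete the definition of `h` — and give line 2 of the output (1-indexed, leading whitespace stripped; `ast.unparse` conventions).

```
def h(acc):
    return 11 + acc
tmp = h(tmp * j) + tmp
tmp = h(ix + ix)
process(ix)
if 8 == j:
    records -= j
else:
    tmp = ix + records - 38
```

tmp = 11 + (ix + ix)

Transformed code:
tmp = 11 + tmp * j + tmp
tmp = 11 + (ix + ix)
process(ix)
if 8 == j:
    records -= j
else:
    tmp = ix + records - 38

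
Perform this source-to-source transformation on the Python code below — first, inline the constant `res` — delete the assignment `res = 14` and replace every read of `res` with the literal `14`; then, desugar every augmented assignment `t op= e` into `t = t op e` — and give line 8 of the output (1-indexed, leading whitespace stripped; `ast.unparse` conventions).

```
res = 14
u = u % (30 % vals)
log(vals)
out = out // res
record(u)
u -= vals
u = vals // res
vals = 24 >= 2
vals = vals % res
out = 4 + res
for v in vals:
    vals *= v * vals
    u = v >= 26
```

Transformed code:
u = u % (30 % vals)
log(vals)
out = out // 14
record(u)
u = u - vals
u = vals // 14
vals = 24 >= 2
vals = vals % 14
out = 4 + 14
for v in vals:
    vals = vals * (v * vals)
    u = v >= 26

vals = vals % 14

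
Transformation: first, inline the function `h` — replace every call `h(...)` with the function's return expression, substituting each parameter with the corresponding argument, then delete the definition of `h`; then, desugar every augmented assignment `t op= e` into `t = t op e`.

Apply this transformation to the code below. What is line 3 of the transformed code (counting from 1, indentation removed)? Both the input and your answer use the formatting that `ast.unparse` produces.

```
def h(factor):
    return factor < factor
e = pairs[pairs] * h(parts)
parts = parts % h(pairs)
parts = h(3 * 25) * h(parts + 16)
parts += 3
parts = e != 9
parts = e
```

Transformed code:
e = pairs[pairs] * (parts < parts)
parts = parts % (pairs < pairs)
parts = (3 * 25 < 3 * 25) * (parts + 16 < parts + 16)
parts = parts + 3
parts = e != 9
parts = e

parts = (3 * 25 < 3 * 25) * (parts + 16 < parts + 16)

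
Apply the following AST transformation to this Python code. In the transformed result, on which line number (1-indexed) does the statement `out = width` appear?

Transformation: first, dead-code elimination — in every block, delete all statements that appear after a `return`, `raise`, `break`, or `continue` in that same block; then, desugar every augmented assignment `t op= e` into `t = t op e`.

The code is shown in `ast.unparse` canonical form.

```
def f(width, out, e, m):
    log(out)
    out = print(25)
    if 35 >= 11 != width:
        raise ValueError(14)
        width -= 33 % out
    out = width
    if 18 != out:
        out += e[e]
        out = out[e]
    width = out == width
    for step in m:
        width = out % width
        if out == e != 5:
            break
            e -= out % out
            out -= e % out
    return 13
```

Transformed code:
def f(width, out, e, m):
    log(out)
    out = print(25)
    if 35 >= 11 != width:
        raise ValueError(14)
    out = width
    if 18 != out:
        out = out + e[e]
        out = out[e]
    width = out == width
    for step in m:
        width = out % width
        if out == e != 5:
            break
    return 13

6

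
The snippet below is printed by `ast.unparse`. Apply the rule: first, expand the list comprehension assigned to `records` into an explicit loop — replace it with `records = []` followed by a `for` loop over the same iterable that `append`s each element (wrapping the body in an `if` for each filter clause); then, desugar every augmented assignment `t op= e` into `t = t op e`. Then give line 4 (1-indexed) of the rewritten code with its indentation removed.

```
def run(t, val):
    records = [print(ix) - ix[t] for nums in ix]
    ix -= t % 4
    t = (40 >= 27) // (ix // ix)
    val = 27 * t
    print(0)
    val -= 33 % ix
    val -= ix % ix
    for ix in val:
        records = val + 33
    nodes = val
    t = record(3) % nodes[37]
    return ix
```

records.append(print(ix) - ix[t])

Transformed code:
def run(t, val):
    records = []
    for nums in ix:
        records.append(print(ix) - ix[t])
    ix = ix - t % 4
    t = (40 >= 27) // (ix // ix)
    val = 27 * t
    print(0)
    val = val - 33 % ix
    val = val - ix % ix
    for ix in val:
        records = val + 33
    nodes = val
    t = record(3) % nodes[37]
    return ix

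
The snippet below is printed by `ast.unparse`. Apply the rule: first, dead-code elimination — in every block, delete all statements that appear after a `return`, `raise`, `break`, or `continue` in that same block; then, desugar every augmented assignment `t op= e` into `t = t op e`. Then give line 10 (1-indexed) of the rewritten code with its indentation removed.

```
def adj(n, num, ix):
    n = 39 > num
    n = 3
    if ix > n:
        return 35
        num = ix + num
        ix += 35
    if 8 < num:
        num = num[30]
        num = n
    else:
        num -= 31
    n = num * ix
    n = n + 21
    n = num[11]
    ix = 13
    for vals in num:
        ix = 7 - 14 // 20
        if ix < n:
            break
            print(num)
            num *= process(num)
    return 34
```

Transformed code:
def adj(n, num, ix):
    n = 39 > num
    n = 3
    if ix > n:
        return 35
    if 8 < num:
        num = num[30]
        num = n
    else:
        num = num - 31
    n = num * ix
    n = n + 21
    n = num[11]
    ix = 13
    for vals in num:
        ix = 7 - 14 // 20
        if ix < n:
            break
    return 34

num = num - 31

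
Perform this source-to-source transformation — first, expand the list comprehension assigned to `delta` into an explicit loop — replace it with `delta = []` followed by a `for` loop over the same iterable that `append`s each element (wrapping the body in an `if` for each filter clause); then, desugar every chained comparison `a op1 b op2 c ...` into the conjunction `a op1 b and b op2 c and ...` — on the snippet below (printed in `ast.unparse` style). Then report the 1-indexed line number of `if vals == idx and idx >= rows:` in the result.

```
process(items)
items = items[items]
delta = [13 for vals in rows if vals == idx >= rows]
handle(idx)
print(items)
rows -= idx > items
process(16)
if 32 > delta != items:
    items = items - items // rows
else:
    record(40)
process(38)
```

Transformed code:
process(items)
items = items[items]
delta = []
for vals in rows:
    if vals == idx and idx >= rows:
        delta.append(13)
handle(idx)
print(items)
rows -= idx > items
process(16)
if 32 > delta and delta != items:
    items = items - items // rows
else:
    record(40)
process(38)

5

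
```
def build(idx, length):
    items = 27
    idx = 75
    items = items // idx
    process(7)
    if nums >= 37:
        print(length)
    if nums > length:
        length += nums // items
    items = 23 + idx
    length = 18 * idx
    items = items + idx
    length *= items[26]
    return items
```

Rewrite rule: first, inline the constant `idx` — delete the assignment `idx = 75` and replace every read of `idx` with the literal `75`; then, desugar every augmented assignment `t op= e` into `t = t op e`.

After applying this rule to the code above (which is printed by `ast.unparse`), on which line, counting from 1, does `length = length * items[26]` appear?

Transformed code:
def build(idx, length):
    items = 27
    items = items // 75
    process(7)
    if nums >= 37:
        print(length)
    if nums > length:
        length = length + nums // items
    items = 23 + 75
    length = 18 * 75
    items = items + 75
    length = length * items[26]
    return items

12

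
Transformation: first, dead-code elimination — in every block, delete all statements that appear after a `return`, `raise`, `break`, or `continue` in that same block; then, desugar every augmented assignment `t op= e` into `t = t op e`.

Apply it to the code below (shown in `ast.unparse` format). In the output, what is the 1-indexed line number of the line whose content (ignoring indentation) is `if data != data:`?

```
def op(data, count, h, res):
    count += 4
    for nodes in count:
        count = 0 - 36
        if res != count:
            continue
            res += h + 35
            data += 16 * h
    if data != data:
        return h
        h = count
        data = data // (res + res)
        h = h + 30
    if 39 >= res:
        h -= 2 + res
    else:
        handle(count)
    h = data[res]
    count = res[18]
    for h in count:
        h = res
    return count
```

Transformed code:
def op(data, count, h, res):
    count = count + 4
    for nodes in count:
        count = 0 - 36
        if res != count:
            continue
    if data != data:
        return h
    if 39 >= res:
        h = h - (2 + res)
    else:
        handle(count)
    h = data[res]
    count = res[18]
    for h in count:
        h = res
    return count

7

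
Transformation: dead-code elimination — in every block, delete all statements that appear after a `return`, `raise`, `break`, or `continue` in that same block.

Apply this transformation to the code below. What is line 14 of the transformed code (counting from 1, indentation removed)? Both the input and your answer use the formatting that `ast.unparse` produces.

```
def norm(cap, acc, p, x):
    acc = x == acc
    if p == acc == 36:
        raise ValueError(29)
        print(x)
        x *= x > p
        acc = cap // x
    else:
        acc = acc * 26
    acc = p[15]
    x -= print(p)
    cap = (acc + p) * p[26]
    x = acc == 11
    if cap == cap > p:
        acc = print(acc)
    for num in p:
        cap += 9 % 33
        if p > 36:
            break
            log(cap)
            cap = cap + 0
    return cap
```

cap += 9 % 33

Transformed code:
def norm(cap, acc, p, x):
    acc = x == acc
    if p == acc == 36:
        raise ValueError(29)
    else:
        acc = acc * 26
    acc = p[15]
    x -= print(p)
    cap = (acc + p) * p[26]
    x = acc == 11
    if cap == cap > p:
        acc = print(acc)
    for num in p:
        cap += 9 % 33
        if p > 36:
            break
    return cap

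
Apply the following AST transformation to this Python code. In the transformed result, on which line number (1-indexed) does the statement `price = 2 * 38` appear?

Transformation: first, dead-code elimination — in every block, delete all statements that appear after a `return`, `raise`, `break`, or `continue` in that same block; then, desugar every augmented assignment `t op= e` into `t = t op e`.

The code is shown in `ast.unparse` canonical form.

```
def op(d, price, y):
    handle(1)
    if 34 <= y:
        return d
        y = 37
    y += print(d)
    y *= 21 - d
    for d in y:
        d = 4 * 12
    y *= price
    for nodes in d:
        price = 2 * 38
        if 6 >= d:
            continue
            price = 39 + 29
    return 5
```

Transformed code:
def op(d, price, y):
    handle(1)
    if 34 <= y:
        return d
    y = y + print(d)
    y = y * (21 - d)
    for d in y:
        d = 4 * 12
    y = y * price
    for nodes in d:
        price = 2 * 38
        if 6 >= d:
            continue
    return 5

11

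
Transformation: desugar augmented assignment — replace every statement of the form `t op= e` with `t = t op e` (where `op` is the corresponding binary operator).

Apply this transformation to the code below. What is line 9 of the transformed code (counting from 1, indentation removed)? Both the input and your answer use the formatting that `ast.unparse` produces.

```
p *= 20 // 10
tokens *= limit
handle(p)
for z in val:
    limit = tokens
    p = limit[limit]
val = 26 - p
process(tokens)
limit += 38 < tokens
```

Transformed code:
p = p * (20 // 10)
tokens = tokens * limit
handle(p)
for z in val:
    limit = tokens
    p = limit[limit]
val = 26 - p
process(tokens)
limit = limit + (38 < tokens)

limit = limit + (38 < tokens)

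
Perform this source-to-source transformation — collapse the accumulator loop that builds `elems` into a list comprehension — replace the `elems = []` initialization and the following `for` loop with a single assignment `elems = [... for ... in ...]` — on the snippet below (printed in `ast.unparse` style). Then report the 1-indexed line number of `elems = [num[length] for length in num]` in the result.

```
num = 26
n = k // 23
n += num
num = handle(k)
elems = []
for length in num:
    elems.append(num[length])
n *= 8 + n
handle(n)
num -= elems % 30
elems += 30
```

5

Transformed code:
num = 26
n = k // 23
n += num
num = handle(k)
elems = [num[length] for length in num]
n *= 8 + n
handle(n)
num -= elems % 30
elems += 30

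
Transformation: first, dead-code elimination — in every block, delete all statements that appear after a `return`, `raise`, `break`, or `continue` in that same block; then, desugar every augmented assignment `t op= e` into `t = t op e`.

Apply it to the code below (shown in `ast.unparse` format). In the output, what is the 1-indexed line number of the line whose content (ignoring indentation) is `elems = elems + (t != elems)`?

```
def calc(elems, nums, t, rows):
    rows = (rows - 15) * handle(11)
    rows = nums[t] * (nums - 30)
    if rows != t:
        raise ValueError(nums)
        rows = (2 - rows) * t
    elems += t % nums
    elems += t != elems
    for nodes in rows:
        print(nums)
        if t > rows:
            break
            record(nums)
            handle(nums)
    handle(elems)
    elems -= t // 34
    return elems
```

Transformed code:
def calc(elems, nums, t, rows):
    rows = (rows - 15) * handle(11)
    rows = nums[t] * (nums - 30)
    if rows != t:
        raise ValueError(nums)
    elems = elems + t % nums
    elems = elems + (t != elems)
    for nodes in rows:
        print(nums)
        if t > rows:
            break
    handle(elems)
    elems = elems - t // 34
    return elems

7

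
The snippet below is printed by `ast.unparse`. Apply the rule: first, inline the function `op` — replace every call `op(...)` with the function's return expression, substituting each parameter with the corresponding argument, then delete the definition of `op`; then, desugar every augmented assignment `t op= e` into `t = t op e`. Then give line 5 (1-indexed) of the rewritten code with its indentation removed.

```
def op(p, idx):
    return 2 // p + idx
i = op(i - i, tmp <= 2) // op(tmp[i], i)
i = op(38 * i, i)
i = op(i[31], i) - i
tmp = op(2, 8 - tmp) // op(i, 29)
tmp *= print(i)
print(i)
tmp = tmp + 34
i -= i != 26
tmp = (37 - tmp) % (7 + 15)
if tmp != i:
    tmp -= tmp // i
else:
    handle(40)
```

Transformed code:
i = (2 // (i - i) + (tmp <= 2)) // (2 // tmp[i] + i)
i = 2 // (38 * i) + i
i = 2 // i[31] + i - i
tmp = (2 // 2 + (8 - tmp)) // (2 // i + 29)
tmp = tmp * print(i)
print(i)
tmp = tmp + 34
i = i - (i != 26)
tmp = (37 - tmp) % (7 + 15)
if tmp != i:
    tmp = tmp - tmp // i
else:
    handle(40)

tmp = tmp * print(i)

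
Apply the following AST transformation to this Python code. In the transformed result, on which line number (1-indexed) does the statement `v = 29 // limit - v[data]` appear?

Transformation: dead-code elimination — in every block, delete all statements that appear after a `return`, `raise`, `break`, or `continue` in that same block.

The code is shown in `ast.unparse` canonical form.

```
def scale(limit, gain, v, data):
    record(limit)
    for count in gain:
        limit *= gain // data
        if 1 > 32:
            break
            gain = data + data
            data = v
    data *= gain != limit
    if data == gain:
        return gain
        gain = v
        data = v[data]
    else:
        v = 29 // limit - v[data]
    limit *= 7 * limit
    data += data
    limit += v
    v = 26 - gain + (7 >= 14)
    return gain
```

11

Transformed code:
def scale(limit, gain, v, data):
    record(limit)
    for count in gain:
        limit *= gain // data
        if 1 > 32:
            break
    data *= gain != limit
    if data == gain:
        return gain
    else:
        v = 29 // limit - v[data]
    limit *= 7 * limit
    data += data
    limit += v
    v = 26 - gain + (7 >= 14)
    return gain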